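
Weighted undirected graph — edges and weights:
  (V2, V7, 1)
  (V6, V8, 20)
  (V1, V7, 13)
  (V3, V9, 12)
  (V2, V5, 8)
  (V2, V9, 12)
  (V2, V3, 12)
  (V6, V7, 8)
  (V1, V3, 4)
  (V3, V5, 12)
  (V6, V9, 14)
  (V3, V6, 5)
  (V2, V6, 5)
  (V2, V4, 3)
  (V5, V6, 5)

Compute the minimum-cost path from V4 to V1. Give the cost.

Some routes from V4 to V1:
V4 -> V2 -> V5 -> V6 -> V3 -> V1: 3 + 8 + 5 + 5 + 4 = 25
V4 -> V2 -> V3 -> V1: 3 + 12 + 4 = 19
V4 -> V2 -> V7 -> V6 -> V3 -> V1: 3 + 1 + 8 + 5 + 4 = 21
V4 -> V2 -> V6 -> V3 -> V1: 3 + 5 + 5 + 4 = 17
V4 -> V2 -> V7 -> V1: 3 + 1 + 13 = 17
Shortest: 17.

17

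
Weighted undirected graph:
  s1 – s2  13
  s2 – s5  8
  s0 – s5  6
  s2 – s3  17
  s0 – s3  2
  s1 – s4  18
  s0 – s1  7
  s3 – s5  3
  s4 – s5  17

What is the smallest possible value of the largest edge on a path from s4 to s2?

17

Some routes from s4 to s2:
s4 → s5 → s3 → s0 → s1 → s2: max(17, 3, 2, 7, 13) = 17
s4 → s5 → s0 → s3 → s2: max(17, 6, 2, 17) = 17
s4 → s5 → s0 → s1 → s2: max(17, 6, 7, 13) = 17
The minimum achievable maximum is 17.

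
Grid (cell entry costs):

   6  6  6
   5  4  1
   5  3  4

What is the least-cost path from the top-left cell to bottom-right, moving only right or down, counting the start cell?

20

Cheapest: [0,0] [1,0] [1,1] [1,2] [2,2]
  6 + 5 + 4 + 1 + 4 = 20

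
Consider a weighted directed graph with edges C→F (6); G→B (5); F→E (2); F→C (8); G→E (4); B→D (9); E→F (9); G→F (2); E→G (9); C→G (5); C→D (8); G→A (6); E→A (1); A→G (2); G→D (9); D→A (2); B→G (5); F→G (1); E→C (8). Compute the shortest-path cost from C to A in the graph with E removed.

Checking several routes:
C → G → D → A: 5 + 9 + 2 = 16
C → F → G → A: 6 + 1 + 6 = 13
C → F → G → D → A: 6 + 1 + 9 + 2 = 18
C → G → B → D → A: 5 + 5 + 9 + 2 = 21
C → G → A: 5 + 6 = 11
C → D → A: 8 + 2 = 10
Shortest: 10.

10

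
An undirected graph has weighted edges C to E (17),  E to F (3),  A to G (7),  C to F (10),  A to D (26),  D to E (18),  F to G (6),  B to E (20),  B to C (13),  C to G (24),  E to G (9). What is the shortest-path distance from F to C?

10

Comparing a few candidate routes:
F→E→B→C: 3 + 20 + 13 = 36
F→G→C: 6 + 24 = 30
F→G→E→C: 6 + 9 + 17 = 32
F→C: 10
F→E→C: 3 + 17 = 20
The minimum is 10.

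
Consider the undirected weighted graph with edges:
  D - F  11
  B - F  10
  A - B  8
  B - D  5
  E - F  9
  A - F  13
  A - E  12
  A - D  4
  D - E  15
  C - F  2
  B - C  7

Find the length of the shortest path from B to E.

Checking several routes:
B -> A -> E: 8 + 12 = 20
B -> D -> E: 5 + 15 = 20
B -> F -> E: 10 + 9 = 19
B -> C -> F -> E: 7 + 2 + 9 = 18
Best route has total 18.

18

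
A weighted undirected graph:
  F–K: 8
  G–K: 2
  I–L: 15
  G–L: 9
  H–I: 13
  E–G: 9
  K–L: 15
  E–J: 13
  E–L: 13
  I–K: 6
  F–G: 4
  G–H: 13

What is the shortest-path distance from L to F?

13

Comparing a few candidate routes:
L -> K -> F: 15 + 8 = 23
L -> K -> G -> F: 15 + 2 + 4 = 21
L -> E -> G -> F: 13 + 9 + 4 = 26
L -> G -> K -> F: 9 + 2 + 8 = 19
L -> G -> F: 9 + 4 = 13
Shortest: 13.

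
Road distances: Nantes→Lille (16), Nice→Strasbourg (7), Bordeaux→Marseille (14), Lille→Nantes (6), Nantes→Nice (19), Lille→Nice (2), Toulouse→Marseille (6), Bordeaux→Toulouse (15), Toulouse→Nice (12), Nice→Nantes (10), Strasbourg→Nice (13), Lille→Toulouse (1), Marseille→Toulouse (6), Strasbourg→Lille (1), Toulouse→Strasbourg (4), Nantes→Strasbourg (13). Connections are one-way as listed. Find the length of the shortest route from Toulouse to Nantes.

Checking several routes:
Toulouse → Strasbourg → Lille → Nice → Nantes: 4 + 1 + 2 + 10 = 17
Toulouse → Strasbourg → Lille → Nantes: 4 + 1 + 6 = 11
Toulouse → Nice → Nantes: 12 + 10 = 22
Shortest: 11.

11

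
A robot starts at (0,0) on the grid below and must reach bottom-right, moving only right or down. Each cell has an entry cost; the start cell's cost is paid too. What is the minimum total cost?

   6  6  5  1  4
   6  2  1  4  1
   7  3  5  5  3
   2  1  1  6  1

Take r0c0 -> r0c1 -> r1c1 -> r1c2 -> r1c3 -> r1c4 -> r2c4 -> r3c4 for a total of 6 + 6 + 2 + 1 + 4 + 1 + 3 + 1 = 24.
(Top row then right column would cost 27.)

24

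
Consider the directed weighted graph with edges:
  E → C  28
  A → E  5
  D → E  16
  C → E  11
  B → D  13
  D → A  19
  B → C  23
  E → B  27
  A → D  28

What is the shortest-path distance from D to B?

43

Paths from D to B:
D -> A -> E -> B: 19 + 5 + 27 = 51
D -> E -> B: 16 + 27 = 43
Shortest: 43.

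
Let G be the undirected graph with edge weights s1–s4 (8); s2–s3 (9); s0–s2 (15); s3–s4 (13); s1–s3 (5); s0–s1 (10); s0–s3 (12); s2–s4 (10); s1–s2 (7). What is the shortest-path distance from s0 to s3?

Checking several routes:
s0-s3: 12
s0-s2-s3: 15 + 9 = 24
s0-s1-s2-s3: 10 + 7 + 9 = 26
s0-s1-s3: 10 + 5 = 15
Shortest: 12.

12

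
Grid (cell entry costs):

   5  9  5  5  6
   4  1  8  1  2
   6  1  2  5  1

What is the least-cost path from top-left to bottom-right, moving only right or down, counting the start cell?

19

Path r0c0 → r1c0 → r1c1 → r2c1 → r2c2 → r2c3 → r2c4: 5 + 4 + 1 + 1 + 2 + 5 + 1 = 19.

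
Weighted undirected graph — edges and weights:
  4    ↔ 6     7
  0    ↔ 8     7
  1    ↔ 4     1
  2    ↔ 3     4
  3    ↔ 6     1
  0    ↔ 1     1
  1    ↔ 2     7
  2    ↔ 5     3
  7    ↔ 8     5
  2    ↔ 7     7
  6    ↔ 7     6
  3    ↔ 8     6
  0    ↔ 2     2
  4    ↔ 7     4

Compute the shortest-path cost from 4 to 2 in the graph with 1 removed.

11

A few of the 4→2 routes:
4 → 6 → 3 → 2: 7 + 1 + 4 = 12
4 → 7 → 8 → 3 → 2: 4 + 5 + 6 + 4 = 19
4 → 7 → 8 → 0 → 2: 4 + 5 + 7 + 2 = 18
4 → 7 → 2: 4 + 7 = 11
4 → 7 → 6 → 3 → 2: 4 + 6 + 1 + 4 = 15
Best route has total 11.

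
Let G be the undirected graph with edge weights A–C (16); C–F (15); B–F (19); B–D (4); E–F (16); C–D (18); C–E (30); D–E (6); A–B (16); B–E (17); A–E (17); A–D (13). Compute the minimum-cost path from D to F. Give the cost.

22

Comparing a few candidate routes:
D→B→F: 4 + 19 = 23
D→B→E→F: 4 + 17 + 16 = 37
D→E→F: 6 + 16 = 22
D→C→F: 18 + 15 = 33
Shortest: 22.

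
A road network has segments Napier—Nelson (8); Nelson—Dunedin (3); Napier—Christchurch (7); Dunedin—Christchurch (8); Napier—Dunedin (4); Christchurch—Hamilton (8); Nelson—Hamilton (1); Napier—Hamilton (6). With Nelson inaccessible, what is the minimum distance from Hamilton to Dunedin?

10

Paths from Hamilton to Dunedin avoiding Nelson:
Hamilton -> Napier -> Dunedin: 6 + 4 = 10
Hamilton -> Napier -> Christchurch -> Dunedin: 6 + 7 + 8 = 21
Hamilton -> Christchurch -> Napier -> Dunedin: 8 + 7 + 4 = 19
Hamilton -> Christchurch -> Dunedin: 8 + 8 = 16
Shortest: 10 mi.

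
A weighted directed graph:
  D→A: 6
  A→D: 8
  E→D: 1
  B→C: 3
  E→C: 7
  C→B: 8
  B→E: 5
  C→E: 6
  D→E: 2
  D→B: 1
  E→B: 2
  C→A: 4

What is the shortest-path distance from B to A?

7

Paths from B to A:
B -> E -> C -> A: 5 + 7 + 4 = 16
B -> C -> A: 3 + 4 = 7
B -> E -> D -> A: 5 + 1 + 6 = 12
B -> C -> E -> D -> A: 3 + 6 + 1 + 6 = 16
Shortest: 7.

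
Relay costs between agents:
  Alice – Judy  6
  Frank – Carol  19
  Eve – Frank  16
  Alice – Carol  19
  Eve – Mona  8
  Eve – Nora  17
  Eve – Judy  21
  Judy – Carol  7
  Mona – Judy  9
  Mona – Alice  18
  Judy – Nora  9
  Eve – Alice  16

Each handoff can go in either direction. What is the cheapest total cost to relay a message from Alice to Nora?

15

A few of the Alice→Nora routes:
Alice - Judy - Nora: 6 + 9 = 15
Alice - Mona - Judy - Nora: 18 + 9 + 9 = 36
Alice - Eve - Nora: 16 + 17 = 33
Alice - Carol - Judy - Nora: 19 + 7 + 9 = 35
The minimum is 15.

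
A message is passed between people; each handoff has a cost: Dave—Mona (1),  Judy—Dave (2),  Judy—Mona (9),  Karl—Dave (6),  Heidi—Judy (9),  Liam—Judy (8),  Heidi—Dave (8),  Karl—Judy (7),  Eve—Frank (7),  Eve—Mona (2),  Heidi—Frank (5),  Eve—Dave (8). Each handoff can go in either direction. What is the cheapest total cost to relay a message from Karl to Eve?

9

Checking several routes:
Karl -> Judy -> Dave -> Eve: 7 + 2 + 8 = 17
Karl -> Judy -> Mona -> Eve: 7 + 9 + 2 = 18
Karl -> Judy -> Dave -> Mona -> Eve: 7 + 2 + 1 + 2 = 12
Karl -> Dave -> Mona -> Eve: 6 + 1 + 2 = 9
Karl -> Dave -> Eve: 6 + 8 = 14
The minimum is 9.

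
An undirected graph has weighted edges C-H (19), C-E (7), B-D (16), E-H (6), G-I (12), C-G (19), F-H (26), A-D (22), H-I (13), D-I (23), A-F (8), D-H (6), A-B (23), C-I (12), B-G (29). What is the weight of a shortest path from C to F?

Some routes from C to F:
C - H - F: 19 + 26 = 45
C - H - D - A - F: 19 + 6 + 22 + 8 = 55
C - I - H - F: 12 + 13 + 26 = 51
C - E - H - D - A - F: 7 + 6 + 6 + 22 + 8 = 49
C - I - H - D - A - F: 12 + 13 + 6 + 22 + 8 = 61
C - E - H - F: 7 + 6 + 26 = 39
Shortest: 39.

39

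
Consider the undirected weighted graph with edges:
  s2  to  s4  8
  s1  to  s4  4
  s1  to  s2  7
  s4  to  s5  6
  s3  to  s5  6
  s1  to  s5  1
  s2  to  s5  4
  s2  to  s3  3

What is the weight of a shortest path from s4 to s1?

4

Some routes from s4 to s1:
s4→s2→s5→s1: 8 + 4 + 1 = 13
s4→s5→s1: 6 + 1 = 7
s4→s1: 4
Shortest: 4.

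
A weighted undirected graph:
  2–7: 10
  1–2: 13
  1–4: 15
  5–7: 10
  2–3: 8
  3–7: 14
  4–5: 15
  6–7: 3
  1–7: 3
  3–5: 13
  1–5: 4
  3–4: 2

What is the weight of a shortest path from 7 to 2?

Comparing a few candidate routes:
7-2: 10
7-3-2: 14 + 8 = 22
7-5-1-2: 10 + 4 + 13 = 27
7-1-2: 3 + 13 = 16
7-1-4-3-2: 3 + 15 + 2 + 8 = 28
The minimum is 10.

10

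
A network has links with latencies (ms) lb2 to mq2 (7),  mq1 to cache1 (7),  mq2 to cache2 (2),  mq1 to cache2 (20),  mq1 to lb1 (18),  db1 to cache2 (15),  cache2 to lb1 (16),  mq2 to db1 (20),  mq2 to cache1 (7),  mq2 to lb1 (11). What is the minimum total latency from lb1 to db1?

28

A few of the lb1→db1 routes:
lb1 → mq2 → db1: 11 + 20 = 31
lb1 → cache2 → db1: 16 + 15 = 31
lb1 → mq2 → cache2 → db1: 11 + 2 + 15 = 28
The minimum is 28 ms.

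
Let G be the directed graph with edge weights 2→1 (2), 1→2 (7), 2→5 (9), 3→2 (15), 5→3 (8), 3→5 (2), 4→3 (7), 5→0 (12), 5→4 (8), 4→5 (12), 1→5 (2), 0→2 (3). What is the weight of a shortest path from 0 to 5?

7

Candidate routes:
0 → 2 → 1 → 5: 3 + 2 + 2 = 7
0 → 2 → 5: 3 + 9 = 12
The minimum is 7.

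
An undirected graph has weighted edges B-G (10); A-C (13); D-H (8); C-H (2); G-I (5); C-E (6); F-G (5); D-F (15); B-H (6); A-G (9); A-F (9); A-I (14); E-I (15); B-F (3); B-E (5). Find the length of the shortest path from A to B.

12

A few of the A→B routes:
A -> F -> G -> B: 9 + 5 + 10 = 24
A -> C -> H -> B: 13 + 2 + 6 = 21
A -> G -> B: 9 + 10 = 19
A -> C -> E -> B: 13 + 6 + 5 = 24
A -> F -> B: 9 + 3 = 12
A -> G -> F -> B: 9 + 5 + 3 = 17
Best route has total 12.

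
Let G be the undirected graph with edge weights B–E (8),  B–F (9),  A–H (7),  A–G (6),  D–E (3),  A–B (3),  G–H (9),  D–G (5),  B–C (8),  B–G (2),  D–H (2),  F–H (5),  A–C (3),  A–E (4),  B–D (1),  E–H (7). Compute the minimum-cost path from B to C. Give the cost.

6

Some routes from B to C:
B-A-C: 3 + 3 = 6
B-D-H-A-C: 1 + 2 + 7 + 3 = 13
B-D-E-A-C: 1 + 3 + 4 + 3 = 11
B-E-A-C: 8 + 4 + 3 = 15
B-G-A-C: 2 + 6 + 3 = 11
B-C: 8
Best route has total 6.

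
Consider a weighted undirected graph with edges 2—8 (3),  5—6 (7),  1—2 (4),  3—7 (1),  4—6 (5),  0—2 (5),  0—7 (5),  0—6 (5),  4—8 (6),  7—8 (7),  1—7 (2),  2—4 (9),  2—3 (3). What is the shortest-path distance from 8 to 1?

7

Checking several routes:
8→2→3→7→1: 3 + 3 + 1 + 2 = 9
8→7→1: 7 + 2 = 9
8→2→1: 3 + 4 = 7
Shortest: 7.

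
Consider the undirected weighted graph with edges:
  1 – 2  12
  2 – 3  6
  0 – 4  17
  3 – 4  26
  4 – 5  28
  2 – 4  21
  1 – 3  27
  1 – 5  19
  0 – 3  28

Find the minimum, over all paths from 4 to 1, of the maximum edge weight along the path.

21

Checking several routes:
4-2-3-1: max(21, 6, 27) = 27
4-2-1: max(21, 12) = 21
4-3-1: max(26, 27) = 27
4-5-1: max(28, 19) = 28
4-3-2-1: max(26, 6, 12) = 26
4-0-3-1: max(17, 28, 27) = 28
Best route has worst link 21.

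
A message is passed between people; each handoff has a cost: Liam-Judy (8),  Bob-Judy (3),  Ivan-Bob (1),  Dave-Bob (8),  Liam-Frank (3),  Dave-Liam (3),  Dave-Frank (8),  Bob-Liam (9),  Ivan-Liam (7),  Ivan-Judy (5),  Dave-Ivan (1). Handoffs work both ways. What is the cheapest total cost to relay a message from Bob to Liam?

Comparing a few candidate routes:
Bob -> Dave -> Liam: 8 + 3 = 11
Bob -> Ivan -> Dave -> Liam: 1 + 1 + 3 = 5
Bob -> Ivan -> Liam: 1 + 7 = 8
Bob -> Liam: 9
The minimum is 5.

5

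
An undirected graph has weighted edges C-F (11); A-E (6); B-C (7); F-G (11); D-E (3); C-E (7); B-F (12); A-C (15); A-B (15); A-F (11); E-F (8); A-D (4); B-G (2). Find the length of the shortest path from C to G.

9

Checking several routes:
C→B→G: 7 + 2 = 9
C→F→G: 11 + 11 = 22
C→F→B→G: 11 + 12 + 2 = 25
Best route has total 9.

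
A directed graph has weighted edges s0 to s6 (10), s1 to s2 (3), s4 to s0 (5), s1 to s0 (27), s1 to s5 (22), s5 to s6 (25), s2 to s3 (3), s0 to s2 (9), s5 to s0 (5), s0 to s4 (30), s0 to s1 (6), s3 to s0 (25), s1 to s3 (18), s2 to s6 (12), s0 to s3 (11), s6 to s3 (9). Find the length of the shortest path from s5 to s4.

35

Candidate routes:
s5 -> s6 -> s3 -> s0 -> s4: 25 + 9 + 25 + 30 = 89
s5 -> s0 -> s4: 5 + 30 = 35
Best route has total 35.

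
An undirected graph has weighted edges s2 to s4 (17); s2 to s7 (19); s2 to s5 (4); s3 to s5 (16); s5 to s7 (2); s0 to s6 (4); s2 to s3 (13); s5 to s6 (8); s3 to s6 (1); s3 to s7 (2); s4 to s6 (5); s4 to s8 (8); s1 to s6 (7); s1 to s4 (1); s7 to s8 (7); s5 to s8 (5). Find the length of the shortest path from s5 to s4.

10

Checking several routes:
s5 -> s7 -> s3 -> s6 -> s1 -> s4: 2 + 2 + 1 + 7 + 1 = 13
s5 -> s6 -> s4: 8 + 5 = 13
s5 -> s7 -> s3 -> s6 -> s4: 2 + 2 + 1 + 5 = 10
Shortest: 10.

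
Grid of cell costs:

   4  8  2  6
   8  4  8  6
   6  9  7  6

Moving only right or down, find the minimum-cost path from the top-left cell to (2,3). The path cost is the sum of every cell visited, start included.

32

Path (0,0) → (0,1) → (0,2) → (0,3) → (1,3) → (2,3): 4 + 8 + 2 + 6 + 6 + 6 = 32.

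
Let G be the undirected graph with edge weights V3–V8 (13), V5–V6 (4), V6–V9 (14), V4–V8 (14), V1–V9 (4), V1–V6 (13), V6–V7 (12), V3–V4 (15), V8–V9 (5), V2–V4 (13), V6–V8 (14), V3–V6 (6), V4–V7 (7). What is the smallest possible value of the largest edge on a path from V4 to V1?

13

Checking several routes:
V4→V8→V9→V1: max(14, 5, 4) = 14
V4→V8→V9→V6→V1: max(14, 5, 14, 13) = 14
V4→V7→V6→V3→V8→V9→V1: max(7, 12, 6, 13, 5, 4) = 13
V4→V8→V6→V9→V1: max(14, 14, 14, 4) = 14
V4→V8→V6→V1: max(14, 14, 13) = 14
V4→V7→V6→V1: max(7, 12, 13) = 13
The minimum achievable maximum is 13.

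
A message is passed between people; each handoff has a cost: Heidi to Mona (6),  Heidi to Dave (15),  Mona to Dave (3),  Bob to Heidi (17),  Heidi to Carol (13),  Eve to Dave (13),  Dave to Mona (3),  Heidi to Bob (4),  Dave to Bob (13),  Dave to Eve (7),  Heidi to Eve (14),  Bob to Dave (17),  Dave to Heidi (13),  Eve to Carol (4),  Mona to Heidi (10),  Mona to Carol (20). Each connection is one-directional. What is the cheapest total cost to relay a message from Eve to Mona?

Paths from Eve to Mona:
Eve-Dave-Heidi-Mona: 13 + 13 + 6 = 32
Eve-Dave-Mona: 13 + 3 = 16
Eve-Dave-Bob-Heidi-Mona: 13 + 13 + 17 + 6 = 49
Shortest: 16.

16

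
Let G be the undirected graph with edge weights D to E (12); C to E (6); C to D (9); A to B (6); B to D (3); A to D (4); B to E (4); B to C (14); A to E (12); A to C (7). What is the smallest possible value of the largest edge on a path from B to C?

6

Checking several routes:
B-A-D-C: max(6, 4, 9) = 9
B-D-C: max(3, 9) = 9
B-E-C: max(4, 6) = 6
B-D-A-C: max(3, 4, 7) = 7
B-A-C: max(6, 7) = 7
Best route has worst link 6.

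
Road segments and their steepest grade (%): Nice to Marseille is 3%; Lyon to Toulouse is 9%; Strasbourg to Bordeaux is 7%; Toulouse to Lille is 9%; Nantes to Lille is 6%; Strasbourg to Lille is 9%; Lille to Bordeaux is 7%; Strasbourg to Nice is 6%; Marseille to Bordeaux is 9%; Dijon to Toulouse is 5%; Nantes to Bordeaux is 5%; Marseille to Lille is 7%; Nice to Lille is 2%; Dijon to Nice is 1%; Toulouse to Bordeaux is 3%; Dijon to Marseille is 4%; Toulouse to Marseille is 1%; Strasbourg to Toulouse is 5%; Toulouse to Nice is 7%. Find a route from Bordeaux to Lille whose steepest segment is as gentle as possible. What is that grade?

3

Comparing a few candidate routes:
Bordeaux-Toulouse-Marseille-Dijon-Nice-Lille: max(3, 1, 4, 1, 2) = 4
Bordeaux-Toulouse-Dijon-Marseille-Nice-Lille: max(3, 5, 4, 3, 2) = 5
Bordeaux-Toulouse-Marseille-Nice-Lille: max(3, 1, 3, 2) = 3
Bordeaux-Toulouse-Dijon-Nice-Lille: max(3, 5, 1, 2) = 5
Smallest bottleneck: 3%.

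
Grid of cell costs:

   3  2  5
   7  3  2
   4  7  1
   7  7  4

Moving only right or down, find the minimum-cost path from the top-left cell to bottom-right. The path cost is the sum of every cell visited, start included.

15

Best path: (0,0)→(0,1)→(1,1)→(1,2)→(2,2)→(3,2)
Cost: 3 + 2 + 3 + 2 + 1 + 4 = 15
For comparison, the top-then-right route costs 17.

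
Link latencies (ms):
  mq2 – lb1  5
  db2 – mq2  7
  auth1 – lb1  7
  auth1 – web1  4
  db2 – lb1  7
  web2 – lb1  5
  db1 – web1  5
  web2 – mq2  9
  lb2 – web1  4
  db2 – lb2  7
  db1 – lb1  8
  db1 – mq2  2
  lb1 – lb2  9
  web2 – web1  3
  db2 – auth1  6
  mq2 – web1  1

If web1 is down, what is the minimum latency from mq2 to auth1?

Some routes from mq2 to auth1 avoiding web1:
mq2→lb1→db2→auth1: 5 + 7 + 6 = 18
mq2→lb1→auth1: 5 + 7 = 12
mq2→db1→lb1→auth1: 2 + 8 + 7 = 17
mq2→db2→auth1: 7 + 6 = 13
Best route has total 12 ms.

12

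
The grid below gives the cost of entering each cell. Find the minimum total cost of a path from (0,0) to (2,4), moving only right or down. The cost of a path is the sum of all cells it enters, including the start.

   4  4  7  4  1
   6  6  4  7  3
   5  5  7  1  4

27

One optimal route is r0c0 r0c1 r0c2 r0c3 r0c4 r1c4 r2c4.
Its cost is 4 + 4 + 7 + 4 + 1 + 3 + 4 = 27.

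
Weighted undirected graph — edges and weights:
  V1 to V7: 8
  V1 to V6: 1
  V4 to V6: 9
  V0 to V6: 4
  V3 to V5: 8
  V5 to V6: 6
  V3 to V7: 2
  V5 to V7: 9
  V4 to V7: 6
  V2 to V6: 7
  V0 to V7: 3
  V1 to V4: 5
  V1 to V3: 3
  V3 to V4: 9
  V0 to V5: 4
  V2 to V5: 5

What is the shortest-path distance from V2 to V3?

11

Some routes from V2 to V3:
V2 - V5 - V0 - V7 - V3: 5 + 4 + 3 + 2 = 14
V2 - V5 - V6 - V1 - V3: 5 + 6 + 1 + 3 = 15
V2 - V5 - V3: 5 + 8 = 13
V2 - V6 - V1 - V3: 7 + 1 + 3 = 11
Best route has total 11.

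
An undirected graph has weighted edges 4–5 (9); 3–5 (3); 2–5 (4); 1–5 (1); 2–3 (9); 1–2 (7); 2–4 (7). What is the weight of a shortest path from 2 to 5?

Checking several routes:
2 -> 3 -> 5: 9 + 3 = 12
2 -> 1 -> 5: 7 + 1 = 8
2 -> 5: 4
The minimum is 4.

4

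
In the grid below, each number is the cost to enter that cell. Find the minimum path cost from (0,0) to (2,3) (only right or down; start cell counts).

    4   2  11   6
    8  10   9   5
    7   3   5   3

Cheapest: (0,0) -> (0,1) -> (1,1) -> (2,1) -> (2,2) -> (2,3)
  4 + 2 + 10 + 3 + 5 + 3 = 27

27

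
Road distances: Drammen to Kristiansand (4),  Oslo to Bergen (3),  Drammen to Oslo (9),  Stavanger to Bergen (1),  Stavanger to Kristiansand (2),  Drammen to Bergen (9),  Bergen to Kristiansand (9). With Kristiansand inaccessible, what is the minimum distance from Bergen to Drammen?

Candidate routes:
Bergen-Drammen: 9
Bergen-Oslo-Drammen: 3 + 9 = 12
Shortest: 9.

9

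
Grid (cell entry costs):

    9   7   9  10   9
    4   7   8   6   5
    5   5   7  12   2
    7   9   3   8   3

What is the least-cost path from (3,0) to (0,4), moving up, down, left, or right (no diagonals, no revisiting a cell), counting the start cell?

Cheapest: r3c0 r3c1 r3c2 r3c3 r3c4 r2c4 r1c4 r0c4
  7 + 9 + 3 + 8 + 3 + 2 + 5 + 9 = 46

46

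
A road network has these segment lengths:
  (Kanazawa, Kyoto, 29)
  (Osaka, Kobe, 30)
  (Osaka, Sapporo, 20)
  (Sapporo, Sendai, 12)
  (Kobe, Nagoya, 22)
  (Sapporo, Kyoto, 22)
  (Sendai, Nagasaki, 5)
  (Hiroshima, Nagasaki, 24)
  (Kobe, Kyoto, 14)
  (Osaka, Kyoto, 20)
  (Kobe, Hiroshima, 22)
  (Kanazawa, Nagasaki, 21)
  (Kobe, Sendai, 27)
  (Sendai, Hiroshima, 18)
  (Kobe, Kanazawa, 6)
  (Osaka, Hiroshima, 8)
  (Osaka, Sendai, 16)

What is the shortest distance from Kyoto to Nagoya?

36

Some routes from Kyoto to Nagoya:
Kyoto -> Kobe -> Nagoya: 14 + 22 = 36
Kyoto -> Kanazawa -> Kobe -> Nagoya: 29 + 6 + 22 = 57
Kyoto -> Osaka -> Hiroshima -> Kobe -> Nagoya: 20 + 8 + 22 + 22 = 72
Best route has total 36.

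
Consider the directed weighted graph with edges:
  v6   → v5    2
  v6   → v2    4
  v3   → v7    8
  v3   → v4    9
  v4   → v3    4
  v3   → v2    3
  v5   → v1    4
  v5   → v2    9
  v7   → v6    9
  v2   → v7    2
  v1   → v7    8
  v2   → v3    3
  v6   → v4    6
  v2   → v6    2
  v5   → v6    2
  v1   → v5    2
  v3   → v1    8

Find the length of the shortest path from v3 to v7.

5

Candidate routes:
v3 - v7: 8
v3 - v1 - v5 - v2 - v7: 8 + 2 + 9 + 2 = 21
v3 - v1 - v5 - v6 - v2 - v7: 8 + 2 + 2 + 4 + 2 = 18
v3 - v2 - v7: 3 + 2 = 5
v3 - v1 - v7: 8 + 8 = 16
v3 - v2 - v6 - v5 - v1 - v7: 3 + 2 + 2 + 4 + 8 = 19
The minimum is 5.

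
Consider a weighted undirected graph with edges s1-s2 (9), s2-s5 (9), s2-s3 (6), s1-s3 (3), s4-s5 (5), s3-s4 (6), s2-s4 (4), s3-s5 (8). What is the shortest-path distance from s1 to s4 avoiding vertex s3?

Routes from s1 to s4 avoiding s3:
s1 - s2 - s4: 9 + 4 = 13
s1 - s2 - s5 - s4: 9 + 9 + 5 = 23
Shortest: 13.

13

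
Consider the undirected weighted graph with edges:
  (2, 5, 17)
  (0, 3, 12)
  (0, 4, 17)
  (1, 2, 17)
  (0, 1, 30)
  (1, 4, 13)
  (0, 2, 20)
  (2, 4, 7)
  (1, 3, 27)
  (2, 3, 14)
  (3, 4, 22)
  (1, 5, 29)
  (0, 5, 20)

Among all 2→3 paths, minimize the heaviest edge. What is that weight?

14

Checking several routes:
2-4-0-3: max(7, 17, 12) = 17
2-1-4-3: max(17, 13, 22) = 22
2-0-3: max(20, 12) = 20
2-3: max(14) = 14
2-5-0-3: max(17, 20, 12) = 20
2-1-4-0-3: max(17, 13, 17, 12) = 17
Smallest bottleneck: 14.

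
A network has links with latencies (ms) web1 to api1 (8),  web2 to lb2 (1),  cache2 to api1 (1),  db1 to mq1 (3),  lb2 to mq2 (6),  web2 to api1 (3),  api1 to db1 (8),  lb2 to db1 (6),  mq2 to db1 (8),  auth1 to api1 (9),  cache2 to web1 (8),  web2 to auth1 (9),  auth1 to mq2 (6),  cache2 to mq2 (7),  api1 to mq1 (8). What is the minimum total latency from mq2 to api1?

8

Comparing a few candidate routes:
mq2-auth1-api1: 6 + 9 = 15
mq2-lb2-web2-api1: 6 + 1 + 3 = 10
mq2-cache2-api1: 7 + 1 = 8
Best route has total 8 ms.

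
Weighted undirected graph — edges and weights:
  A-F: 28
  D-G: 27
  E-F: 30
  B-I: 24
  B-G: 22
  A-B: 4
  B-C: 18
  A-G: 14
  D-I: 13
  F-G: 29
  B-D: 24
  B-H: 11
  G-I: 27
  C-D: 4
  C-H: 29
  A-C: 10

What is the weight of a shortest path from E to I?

85

Checking several routes:
E - F - A - C - D - I: 30 + 28 + 10 + 4 + 13 = 85
E - F - G - I: 30 + 29 + 27 = 86
E - F - A - G - I: 30 + 28 + 14 + 27 = 99
E - F - A - B - C - D - I: 30 + 28 + 4 + 18 + 4 + 13 = 97
E - F - A - B - I: 30 + 28 + 4 + 24 = 86
The minimum is 85.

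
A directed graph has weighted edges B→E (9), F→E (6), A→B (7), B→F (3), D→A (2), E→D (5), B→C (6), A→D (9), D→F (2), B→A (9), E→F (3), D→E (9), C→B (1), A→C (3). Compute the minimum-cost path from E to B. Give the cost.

Candidate routes:
E→D→A→C→B: 5 + 2 + 3 + 1 = 11
E→D→A→B: 5 + 2 + 7 = 14
Best route has total 11.

11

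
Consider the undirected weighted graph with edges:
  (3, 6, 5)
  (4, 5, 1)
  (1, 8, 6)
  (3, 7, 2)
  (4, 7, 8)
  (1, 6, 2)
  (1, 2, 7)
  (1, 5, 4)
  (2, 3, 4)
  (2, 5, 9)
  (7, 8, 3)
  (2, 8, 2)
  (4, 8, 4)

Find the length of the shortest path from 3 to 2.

4

A few of the 3→2 routes:
3-7-4-8-2: 2 + 8 + 4 + 2 = 16
3-6-1-2: 5 + 2 + 7 = 14
3-2: 4
3-7-8-2: 2 + 3 + 2 = 7
3-6-1-8-2: 5 + 2 + 6 + 2 = 15
3-6-1-5-4-8-2: 5 + 2 + 4 + 1 + 4 + 2 = 18
Best route has total 4.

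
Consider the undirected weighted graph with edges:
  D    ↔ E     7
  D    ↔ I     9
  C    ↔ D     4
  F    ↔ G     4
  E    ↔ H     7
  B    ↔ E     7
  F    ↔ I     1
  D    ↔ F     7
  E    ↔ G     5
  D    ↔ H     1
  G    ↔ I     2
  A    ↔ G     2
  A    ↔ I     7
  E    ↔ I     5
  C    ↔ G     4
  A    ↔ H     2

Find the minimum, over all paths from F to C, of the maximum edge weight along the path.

Some routes from F to C:
F→G→C: max(4, 4) = 4
F→I→G→A→H→D→C: max(1, 2, 2, 2, 1, 4) = 4
F→I→E→G→C: max(1, 5, 5, 4) = 5
F→G→A→H→D→C: max(4, 2, 2, 1, 4) = 4
F→I→G→C: max(1, 2, 4) = 4
The minimum achievable maximum is 4.

4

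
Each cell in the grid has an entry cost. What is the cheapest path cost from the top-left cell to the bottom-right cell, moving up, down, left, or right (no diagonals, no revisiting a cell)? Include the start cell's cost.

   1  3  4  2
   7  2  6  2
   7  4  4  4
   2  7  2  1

17

One optimal route is r0c0 r0c1 r0c2 r0c3 r1c3 r2c3 r3c3.
Its cost is 1 + 3 + 4 + 2 + 2 + 4 + 1 = 17.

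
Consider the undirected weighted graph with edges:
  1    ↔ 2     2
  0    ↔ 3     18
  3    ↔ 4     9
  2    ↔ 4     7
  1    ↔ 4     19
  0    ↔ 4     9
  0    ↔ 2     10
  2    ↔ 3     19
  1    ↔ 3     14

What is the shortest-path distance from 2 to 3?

16

A few of the 2→3 routes:
2 - 4 - 3: 7 + 9 = 16
2 - 0 - 3: 10 + 18 = 28
2 - 1 - 3: 2 + 14 = 16
2 - 3: 19
2 - 1 - 4 - 3: 2 + 19 + 9 = 30
2 - 0 - 4 - 3: 10 + 9 + 9 = 28
Best route has total 16.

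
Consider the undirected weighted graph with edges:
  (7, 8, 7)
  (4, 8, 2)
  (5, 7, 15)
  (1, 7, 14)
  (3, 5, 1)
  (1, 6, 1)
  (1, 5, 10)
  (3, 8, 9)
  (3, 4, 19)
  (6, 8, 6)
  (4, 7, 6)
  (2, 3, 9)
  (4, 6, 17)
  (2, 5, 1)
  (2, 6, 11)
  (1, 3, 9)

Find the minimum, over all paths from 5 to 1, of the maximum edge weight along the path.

9

Checking several routes:
5 -> 2 -> 3 -> 8 -> 6 -> 1: max(1, 9, 9, 6, 1) = 9
5 -> 3 -> 8 -> 6 -> 1: max(1, 9, 6, 1) = 9
5 -> 2 -> 3 -> 1: max(1, 9, 9) = 9
Best route has worst link 9.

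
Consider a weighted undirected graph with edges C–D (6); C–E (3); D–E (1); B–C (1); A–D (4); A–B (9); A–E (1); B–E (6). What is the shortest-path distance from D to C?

Some routes from D to C:
D-C: 6
D-A-E-C: 4 + 1 + 3 = 8
D-E-C: 1 + 3 = 4
D-E-B-C: 1 + 6 + 1 = 8
Shortest: 4.

4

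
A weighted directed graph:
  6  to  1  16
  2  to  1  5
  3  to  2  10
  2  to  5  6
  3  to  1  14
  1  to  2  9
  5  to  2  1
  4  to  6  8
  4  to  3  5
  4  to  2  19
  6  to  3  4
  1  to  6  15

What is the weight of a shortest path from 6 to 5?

20

Candidate routes:
6 -> 1 -> 2 -> 5: 16 + 9 + 6 = 31
6 -> 3 -> 2 -> 5: 4 + 10 + 6 = 20
6 -> 3 -> 1 -> 2 -> 5: 4 + 14 + 9 + 6 = 33
Shortest: 20.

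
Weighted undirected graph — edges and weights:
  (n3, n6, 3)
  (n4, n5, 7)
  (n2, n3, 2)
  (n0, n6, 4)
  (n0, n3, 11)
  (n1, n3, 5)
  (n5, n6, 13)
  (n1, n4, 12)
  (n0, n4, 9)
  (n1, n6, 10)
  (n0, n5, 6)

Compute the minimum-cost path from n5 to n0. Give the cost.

6

A few of the n5→n0 routes:
n5 → n0: 6
n5 → n6 → n0: 13 + 4 = 17
n5 → n4 → n0: 7 + 9 = 16
n5 → n6 → n3 → n0: 13 + 3 + 11 = 27
Shortest: 6.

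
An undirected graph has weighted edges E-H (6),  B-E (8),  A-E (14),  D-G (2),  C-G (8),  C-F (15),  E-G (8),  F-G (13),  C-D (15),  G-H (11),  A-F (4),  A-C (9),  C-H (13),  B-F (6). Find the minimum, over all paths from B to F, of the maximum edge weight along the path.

6

A few of the B→F routes:
B→E→G→C→A→F: max(8, 8, 8, 9, 4) = 9
B→E→H→G→C→A→F: max(8, 6, 11, 8, 9, 4) = 11
B→F: max(6) = 6
Smallest bottleneck: 6.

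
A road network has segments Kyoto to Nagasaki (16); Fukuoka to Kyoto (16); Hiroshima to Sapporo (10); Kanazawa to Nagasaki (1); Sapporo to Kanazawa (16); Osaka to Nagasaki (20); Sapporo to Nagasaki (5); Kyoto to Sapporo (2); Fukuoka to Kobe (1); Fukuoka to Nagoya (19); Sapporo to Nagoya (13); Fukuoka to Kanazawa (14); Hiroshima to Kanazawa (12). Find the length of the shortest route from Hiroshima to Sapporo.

Checking several routes:
Hiroshima → Kanazawa → Fukuoka → Nagoya → Sapporo: 12 + 14 + 19 + 13 = 58
Hiroshima → Sapporo: 10
Hiroshima → Kanazawa → Sapporo: 12 + 16 = 28
Hiroshima → Kanazawa → Nagasaki → Sapporo: 12 + 1 + 5 = 18
Hiroshima → Kanazawa → Nagasaki → Kyoto → Sapporo: 12 + 1 + 16 + 2 = 31
Hiroshima → Kanazawa → Fukuoka → Kyoto → Sapporo: 12 + 14 + 16 + 2 = 44
The minimum is 10.

10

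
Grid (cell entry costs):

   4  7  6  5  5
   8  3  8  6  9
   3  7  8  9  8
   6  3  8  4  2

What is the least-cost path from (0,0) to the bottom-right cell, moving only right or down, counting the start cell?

38

One optimal route is (0,0) -> (0,1) -> (1,1) -> (2,1) -> (3,1) -> (3,2) -> (3,3) -> (3,4).
Its cost is 4 + 7 + 3 + 7 + 3 + 8 + 4 + 2 = 38.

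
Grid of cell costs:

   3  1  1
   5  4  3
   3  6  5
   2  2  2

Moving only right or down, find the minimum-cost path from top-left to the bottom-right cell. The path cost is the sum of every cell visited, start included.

15

One optimal route is r0c0 r0c1 r0c2 r1c2 r2c2 r3c2.
Its cost is 3 + 1 + 1 + 3 + 5 + 2 = 15.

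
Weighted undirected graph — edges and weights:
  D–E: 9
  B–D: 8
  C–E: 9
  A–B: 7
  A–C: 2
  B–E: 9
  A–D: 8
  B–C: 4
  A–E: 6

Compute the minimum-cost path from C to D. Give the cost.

Checking several routes:
C → A → B → D: 2 + 7 + 8 = 17
C → A → E → D: 2 + 6 + 9 = 17
C → A → D: 2 + 8 = 10
C → B → D: 4 + 8 = 12
C → E → D: 9 + 9 = 18
The minimum is 10.

10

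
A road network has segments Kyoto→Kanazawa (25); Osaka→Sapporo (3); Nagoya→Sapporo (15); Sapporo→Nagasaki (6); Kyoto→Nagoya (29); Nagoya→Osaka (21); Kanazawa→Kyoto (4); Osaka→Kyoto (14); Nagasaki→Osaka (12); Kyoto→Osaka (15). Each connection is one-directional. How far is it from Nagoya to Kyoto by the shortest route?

35

Paths from Nagoya to Kyoto:
Nagoya→Sapporo→Nagasaki→Osaka→Kyoto: 15 + 6 + 12 + 14 = 47
Nagoya→Osaka→Kyoto: 21 + 14 = 35
Best route has total 35 km.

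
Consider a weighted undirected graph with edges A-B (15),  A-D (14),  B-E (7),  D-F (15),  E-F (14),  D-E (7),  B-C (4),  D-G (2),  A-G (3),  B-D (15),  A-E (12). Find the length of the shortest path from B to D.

14

Comparing a few candidate routes:
B - A - D: 15 + 14 = 29
B - E - D: 7 + 7 = 14
B - A - G - D: 15 + 3 + 2 = 20
B - E - A - G - D: 7 + 12 + 3 + 2 = 24
B - D: 15
Best route has total 14.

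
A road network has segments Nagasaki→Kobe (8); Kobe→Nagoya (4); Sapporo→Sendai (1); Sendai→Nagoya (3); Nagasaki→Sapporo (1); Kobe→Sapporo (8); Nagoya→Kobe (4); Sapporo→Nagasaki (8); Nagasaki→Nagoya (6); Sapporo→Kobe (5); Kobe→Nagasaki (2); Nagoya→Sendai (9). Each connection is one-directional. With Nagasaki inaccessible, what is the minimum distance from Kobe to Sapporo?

Candidate routes:
Kobe-Sapporo: 8
Shortest: 8.

8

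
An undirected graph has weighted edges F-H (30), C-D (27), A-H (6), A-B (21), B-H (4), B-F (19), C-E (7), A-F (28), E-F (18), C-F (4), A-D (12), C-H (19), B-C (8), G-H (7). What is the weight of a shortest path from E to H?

A few of the E→H routes:
E→C→F→B→H: 7 + 4 + 19 + 4 = 34
E→C→B→H: 7 + 8 + 4 = 19
E→C→H: 7 + 19 = 26
Best route has total 19.

19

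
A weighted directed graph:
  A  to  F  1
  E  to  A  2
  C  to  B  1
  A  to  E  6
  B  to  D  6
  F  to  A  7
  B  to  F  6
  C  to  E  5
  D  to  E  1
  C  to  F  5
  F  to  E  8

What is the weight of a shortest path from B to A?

9

Paths from B to A:
B-F-E-A: 6 + 8 + 2 = 16
B-D-E-A: 6 + 1 + 2 = 9
B-F-A: 6 + 7 = 13
Best route has total 9.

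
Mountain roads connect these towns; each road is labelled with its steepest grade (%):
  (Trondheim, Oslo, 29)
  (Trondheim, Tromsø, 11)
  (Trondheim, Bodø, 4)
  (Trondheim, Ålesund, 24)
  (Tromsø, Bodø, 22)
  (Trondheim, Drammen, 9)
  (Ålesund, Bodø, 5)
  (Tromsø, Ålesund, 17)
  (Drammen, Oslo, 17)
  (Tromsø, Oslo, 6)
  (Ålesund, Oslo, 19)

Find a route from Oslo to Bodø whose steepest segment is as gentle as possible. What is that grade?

Comparing a few candidate routes:
Oslo-Tromsø-Trondheim-Bodø: max(6, 11, 4) = 11
Oslo-Tromsø-Ålesund-Bodø: max(6, 17, 5) = 17
Oslo-Drammen-Trondheim-Tromsø-Ålesund-Bodø: max(17, 9, 11, 17, 5) = 17
Oslo-Drammen-Trondheim-Bodø: max(17, 9, 4) = 17
Best route has worst link 11%.

11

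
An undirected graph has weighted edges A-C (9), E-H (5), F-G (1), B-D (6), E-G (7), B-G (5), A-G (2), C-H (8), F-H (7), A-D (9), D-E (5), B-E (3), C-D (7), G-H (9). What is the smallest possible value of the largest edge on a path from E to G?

Checking several routes:
E-B-G: max(3, 5) = 5
E-D-B-G: max(5, 6, 5) = 6
E-G: max(7) = 7
The minimum achievable maximum is 5.

5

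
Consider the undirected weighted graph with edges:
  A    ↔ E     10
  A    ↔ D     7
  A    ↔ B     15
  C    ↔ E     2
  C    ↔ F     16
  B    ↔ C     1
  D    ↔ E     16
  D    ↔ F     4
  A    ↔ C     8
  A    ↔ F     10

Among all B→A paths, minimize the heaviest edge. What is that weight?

8

Some routes from B to A:
B→C→E→A: max(1, 2, 10) = 10
B→C→F→D→A: max(1, 16, 4, 7) = 16
B→A: max(15) = 15
B→C→A: max(1, 8) = 8
B→C→F→A: max(1, 16, 10) = 16
B→C→F→D→E→A: max(1, 16, 4, 16, 10) = 16
Best route has worst link 8.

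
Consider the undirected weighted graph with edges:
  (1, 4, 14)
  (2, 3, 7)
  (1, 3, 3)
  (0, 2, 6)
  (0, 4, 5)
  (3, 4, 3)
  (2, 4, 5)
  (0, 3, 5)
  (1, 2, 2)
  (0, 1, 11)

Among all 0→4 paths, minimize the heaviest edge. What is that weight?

5

Some routes from 0 to 4:
0→3→4: max(5, 3) = 5
0→2→1→3→4: max(6, 2, 3, 3) = 6
0→2→4: max(6, 5) = 6
0→4: max(5) = 5
0→3→1→2→4: max(5, 3, 2, 5) = 5
Smallest bottleneck: 5.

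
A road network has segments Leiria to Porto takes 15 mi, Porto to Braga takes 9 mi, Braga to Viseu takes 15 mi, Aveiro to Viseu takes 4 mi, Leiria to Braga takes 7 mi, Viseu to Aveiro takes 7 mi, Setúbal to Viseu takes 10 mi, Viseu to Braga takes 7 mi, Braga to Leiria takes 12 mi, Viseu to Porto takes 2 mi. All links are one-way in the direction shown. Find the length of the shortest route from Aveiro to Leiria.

Candidate routes:
Aveiro→Viseu→Braga→Leiria: 4 + 7 + 12 = 23
Aveiro→Viseu→Porto→Braga→Leiria: 4 + 2 + 9 + 12 = 27
The minimum is 23 mi.

23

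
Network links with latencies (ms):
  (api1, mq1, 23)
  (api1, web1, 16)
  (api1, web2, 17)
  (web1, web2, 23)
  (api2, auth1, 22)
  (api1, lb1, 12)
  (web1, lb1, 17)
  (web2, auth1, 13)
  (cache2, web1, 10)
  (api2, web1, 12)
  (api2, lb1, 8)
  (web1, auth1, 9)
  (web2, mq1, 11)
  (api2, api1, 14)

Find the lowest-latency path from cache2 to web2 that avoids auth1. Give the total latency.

33

Comparing a few candidate routes:
cache2 - web1 - lb1 - api1 - web2: 10 + 17 + 12 + 17 = 56
cache2 - web1 - api2 - lb1 - api1 - web2: 10 + 12 + 8 + 12 + 17 = 59
cache2 - web1 - web2: 10 + 23 = 33
cache2 - web1 - api1 - web2: 10 + 16 + 17 = 43
cache2 - web1 - api1 - mq1 - web2: 10 + 16 + 23 + 11 = 60
cache2 - web1 - api2 - api1 - web2: 10 + 12 + 14 + 17 = 53
Best route has total 33 ms.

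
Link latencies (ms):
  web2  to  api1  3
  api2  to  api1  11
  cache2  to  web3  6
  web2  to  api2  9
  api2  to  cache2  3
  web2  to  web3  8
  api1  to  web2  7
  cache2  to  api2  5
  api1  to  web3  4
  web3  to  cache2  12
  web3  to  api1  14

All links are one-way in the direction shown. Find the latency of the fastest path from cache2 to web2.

Candidate routes:
cache2-api2-api1-web2: 5 + 11 + 7 = 23
cache2-web3-api1-web2: 6 + 14 + 7 = 27
Best route has total 23 ms.

23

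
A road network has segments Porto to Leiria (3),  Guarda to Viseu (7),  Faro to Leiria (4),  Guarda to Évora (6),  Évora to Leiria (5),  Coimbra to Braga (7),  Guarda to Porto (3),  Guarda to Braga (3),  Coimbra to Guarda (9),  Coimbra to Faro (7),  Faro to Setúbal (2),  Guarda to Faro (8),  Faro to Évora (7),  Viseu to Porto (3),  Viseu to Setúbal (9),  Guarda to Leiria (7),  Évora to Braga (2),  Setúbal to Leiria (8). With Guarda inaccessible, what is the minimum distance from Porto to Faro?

Some routes from Porto to Faro avoiding Guarda:
Porto-Leiria-Évora-Faro: 3 + 5 + 7 = 15
Porto-Viseu-Setúbal-Faro: 3 + 9 + 2 = 14
Porto-Leiria-Évora-Braga-Coimbra-Faro: 3 + 5 + 2 + 7 + 7 = 24
Porto-Leiria-Setúbal-Faro: 3 + 8 + 2 = 13
Porto-Leiria-Faro: 3 + 4 = 7
Porto-Viseu-Setúbal-Leiria-Faro: 3 + 9 + 8 + 4 = 24
The minimum is 7 mi.

7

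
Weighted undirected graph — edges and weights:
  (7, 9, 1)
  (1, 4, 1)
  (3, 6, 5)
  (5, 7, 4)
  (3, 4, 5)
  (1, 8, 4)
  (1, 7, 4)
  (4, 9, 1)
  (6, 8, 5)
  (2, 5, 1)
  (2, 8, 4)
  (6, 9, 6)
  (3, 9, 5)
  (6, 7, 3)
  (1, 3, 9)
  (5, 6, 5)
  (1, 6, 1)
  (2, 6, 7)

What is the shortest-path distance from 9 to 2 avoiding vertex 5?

A few of the 9→2 routes:
9 → 4 → 1 → 6 → 2: 1 + 1 + 1 + 7 = 10
9 → 4 → 1 → 8 → 2: 1 + 1 + 4 + 4 = 10
9 → 7 → 6 → 2: 1 + 3 + 7 = 11
The minimum is 10.

10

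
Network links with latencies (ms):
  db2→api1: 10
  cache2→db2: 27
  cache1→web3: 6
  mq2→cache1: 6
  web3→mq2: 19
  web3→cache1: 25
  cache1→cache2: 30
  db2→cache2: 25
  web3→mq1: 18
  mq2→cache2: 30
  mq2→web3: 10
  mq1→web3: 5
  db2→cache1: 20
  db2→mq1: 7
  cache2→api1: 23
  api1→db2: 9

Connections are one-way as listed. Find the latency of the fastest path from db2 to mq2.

31

Routes from db2 to mq2:
db2-cache1-web3-mq2: 20 + 6 + 19 = 45
db2-mq1-web3-mq2: 7 + 5 + 19 = 31
The minimum is 31 ms.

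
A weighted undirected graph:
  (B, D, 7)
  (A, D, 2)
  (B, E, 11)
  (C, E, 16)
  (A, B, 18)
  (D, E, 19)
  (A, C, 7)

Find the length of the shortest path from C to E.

Routes from C to E:
C - A - B - E: 7 + 18 + 11 = 36
C - E: 16
C - A - B - D - E: 7 + 18 + 7 + 19 = 51
C - A - D - B - E: 7 + 2 + 7 + 11 = 27
C - A - D - E: 7 + 2 + 19 = 28
Best route has total 16.

16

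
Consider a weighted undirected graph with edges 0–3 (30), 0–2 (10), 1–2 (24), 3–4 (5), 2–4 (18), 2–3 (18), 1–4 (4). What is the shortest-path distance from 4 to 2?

Routes from 4 to 2:
4 - 1 - 2: 4 + 24 = 28
4 - 2: 18
4 - 3 - 2: 5 + 18 = 23
4 - 3 - 0 - 2: 5 + 30 + 10 = 45
The minimum is 18.

18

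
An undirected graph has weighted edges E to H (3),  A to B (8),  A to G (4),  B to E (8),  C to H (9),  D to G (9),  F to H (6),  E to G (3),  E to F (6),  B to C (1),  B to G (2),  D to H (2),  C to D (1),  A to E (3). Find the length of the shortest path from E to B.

5

Checking several routes:
E-G-B: 3 + 2 = 5
E-B: 8
E-H-D-C-B: 3 + 2 + 1 + 1 = 7
Best route has total 5.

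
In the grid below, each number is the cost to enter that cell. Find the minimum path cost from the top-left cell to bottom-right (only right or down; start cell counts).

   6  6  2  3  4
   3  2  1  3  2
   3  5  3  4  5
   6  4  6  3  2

24

Best path: (0,0) → (1,0) → (1,1) → (1,2) → (1,3) → (1,4) → (2,4) → (3,4)
Cost: 6 + 3 + 2 + 1 + 3 + 2 + 5 + 2 = 24
For comparison, the top-then-right route costs 30.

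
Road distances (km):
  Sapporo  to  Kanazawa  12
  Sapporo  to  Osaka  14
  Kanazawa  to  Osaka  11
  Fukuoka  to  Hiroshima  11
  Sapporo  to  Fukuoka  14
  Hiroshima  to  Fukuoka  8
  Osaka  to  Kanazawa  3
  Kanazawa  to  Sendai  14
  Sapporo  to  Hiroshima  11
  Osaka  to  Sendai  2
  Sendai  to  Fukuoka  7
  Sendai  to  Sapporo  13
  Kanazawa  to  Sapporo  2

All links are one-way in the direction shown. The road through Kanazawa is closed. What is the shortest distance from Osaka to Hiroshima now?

20

Paths from Osaka to Hiroshima avoiding Kanazawa:
Osaka - Sendai - Sapporo - Hiroshima: 2 + 13 + 11 = 26
Osaka - Sendai - Sapporo - Fukuoka - Hiroshima: 2 + 13 + 14 + 11 = 40
Osaka - Sendai - Fukuoka - Hiroshima: 2 + 7 + 11 = 20
Best route has total 20 km.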